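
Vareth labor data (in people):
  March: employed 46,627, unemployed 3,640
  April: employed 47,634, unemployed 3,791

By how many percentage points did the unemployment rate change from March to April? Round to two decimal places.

The unemployment rate changed by +0.13 percentage points.

March: labor force = 46,627 + 3,640 = 50,267; u = 3,640/50,267 = 7.24%.
April: labor force = 47,634 + 3,791 = 51,425; u = 3,791/51,425 = 7.37%.
Change = 7.37% − 7.24% = +0.13 pp.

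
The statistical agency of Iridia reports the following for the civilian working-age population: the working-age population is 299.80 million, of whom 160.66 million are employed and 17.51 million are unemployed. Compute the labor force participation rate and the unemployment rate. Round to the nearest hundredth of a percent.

Labor force = employed + unemployed = 160.66 + 17.51 = 178.17 million.
Unemployment rate = 17.51 / 178.17 = 9.83%.
Labor force participation rate = 178.17 / 299.80 = 59.43%.

Labor force participation rate ≈ 59.43%; unemployment rate ≈ 9.83%.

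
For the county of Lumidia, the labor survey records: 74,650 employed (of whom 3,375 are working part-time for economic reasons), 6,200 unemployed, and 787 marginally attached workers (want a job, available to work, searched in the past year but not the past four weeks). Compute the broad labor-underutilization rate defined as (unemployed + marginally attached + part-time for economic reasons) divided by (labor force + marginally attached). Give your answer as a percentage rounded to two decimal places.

Broad underutilization rate ≈ 12.69%.

Labor force = 74,650 + 6,200 = 80,850.
Numerator = 6,200 + 787 + 3,375 = 10,362.
Denominator = 80,850 + 787 = 81,637.
Broad rate = 10,362 / 81,637 = 12.69%.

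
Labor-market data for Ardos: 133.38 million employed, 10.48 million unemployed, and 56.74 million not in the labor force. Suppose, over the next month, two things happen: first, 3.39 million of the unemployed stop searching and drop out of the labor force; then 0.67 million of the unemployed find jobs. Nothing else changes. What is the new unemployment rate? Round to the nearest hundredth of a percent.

New unemployment rate ≈ 4.57%.

Initially, labor force = 133.38 + 10.48 = 143.86 million, so u = 10.48/143.86 = 7.28%.
After the first change, unemployed and labor force both fall by 3.39 → E = 133.38, U = 7.09, labor force = 140.47 million.
After the second change, unemployed falls and employed rises by 0.67; labor force unchanged → E = 134.05, U = 6.42, labor force = 140.47 million.
New unemployment rate = 6.42 / 140.47 = 4.57%.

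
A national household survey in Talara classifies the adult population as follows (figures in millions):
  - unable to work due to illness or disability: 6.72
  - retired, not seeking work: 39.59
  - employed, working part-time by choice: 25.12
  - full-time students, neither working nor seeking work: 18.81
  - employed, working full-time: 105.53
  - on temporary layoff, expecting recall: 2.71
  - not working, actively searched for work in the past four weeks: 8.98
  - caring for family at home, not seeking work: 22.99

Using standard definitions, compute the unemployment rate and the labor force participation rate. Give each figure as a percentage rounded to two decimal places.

Unemployment rate ≈ 8.21%; labor force participation rate ≈ 61.77%.

Employed = 25.12 + 105.53 = 130.65 million.
Unemployed = 2.71 + 8.98 = 11.69 million (jobless and actively searching, or on temporary layoff).
Labor force = 130.65 + 11.69 = 142.34 million.
Not in labor force = 6.72 + 39.59 + 18.81 + 22.99 = 88.11 million (those not working and not actively searching are outside the labor force).
Civilian working-age population = 142.34 + 88.11 = 230.45 million.
Unemployment rate = 11.69 / 142.34 = 8.21%.
Labor force participation rate = 142.34 / 230.45 = 61.77%.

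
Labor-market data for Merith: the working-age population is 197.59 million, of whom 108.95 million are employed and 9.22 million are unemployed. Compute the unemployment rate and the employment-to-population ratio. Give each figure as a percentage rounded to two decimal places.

Labor force = employed + unemployed = 108.95 + 9.22 = 118.17 million.
Unemployment rate = 9.22 / 118.17 = 7.80%.
Employment-population ratio = 108.95 / 197.59 = 55.14%.

Unemployment rate ≈ 7.80%; employment-population ratio ≈ 55.14%.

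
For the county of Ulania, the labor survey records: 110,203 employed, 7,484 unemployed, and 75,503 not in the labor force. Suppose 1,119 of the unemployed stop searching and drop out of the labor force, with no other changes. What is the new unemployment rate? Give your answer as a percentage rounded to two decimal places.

Initially, labor force = 110,203 + 7,484 = 117,687, so u = 7,484/117,687 = 6.36%.
After the change, unemployed and labor force both fall by 1,119 → E = 110,203, U = 6,365, labor force = 116,568.
New unemployment rate = 6,365 / 116,568 = 5.46%.

New unemployment rate ≈ 5.46%.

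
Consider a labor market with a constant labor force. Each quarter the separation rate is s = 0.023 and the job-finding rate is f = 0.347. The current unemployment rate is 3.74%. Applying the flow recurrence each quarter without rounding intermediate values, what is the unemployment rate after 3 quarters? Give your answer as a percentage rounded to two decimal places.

Unemployment rate after three quarters ≈ 5.60%.

With a fixed labor force, u_{t+1} = u_t + s·(1−u_t) − f·u_t = u_t·(1−s−f) + s.
Here 1−s−f = 0.630 and s = 0.023.
u_1 = 0.037400 × 0.630 + 0.023 = 0.046562.
u_2 = 0.046562 × 0.630 + 0.023 = 0.052334.
u_3 = 0.052334 × 0.630 + 0.023 = 0.055970.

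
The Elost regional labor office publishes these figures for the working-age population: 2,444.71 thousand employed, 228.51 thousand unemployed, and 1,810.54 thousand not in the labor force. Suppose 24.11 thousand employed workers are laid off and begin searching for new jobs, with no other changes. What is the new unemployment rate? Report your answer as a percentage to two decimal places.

Initially, labor force = 2,444.71 + 228.51 = 2,673.22 thousand, so u = 228.51/2,673.22 = 8.55%.
After the change, employed falls and unemployed rises by 24.11; labor force unchanged → E = 2,420.60, U = 252.62, labor force = 2,673.22 thousand.
New unemployment rate = 252.62 / 2,673.22 = 9.45%.

New unemployment rate ≈ 9.45%.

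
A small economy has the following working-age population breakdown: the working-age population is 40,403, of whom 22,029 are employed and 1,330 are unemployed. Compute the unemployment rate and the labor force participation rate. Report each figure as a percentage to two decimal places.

Labor force = employed + unemployed = 22,029 + 1,330 = 23,359.
Unemployment rate = 1,330 / 23,359 = 5.69%.
Labor force participation rate = 23,359 / 40,403 = 57.82%.

Unemployment rate ≈ 5.69%; labor force participation rate ≈ 57.82%.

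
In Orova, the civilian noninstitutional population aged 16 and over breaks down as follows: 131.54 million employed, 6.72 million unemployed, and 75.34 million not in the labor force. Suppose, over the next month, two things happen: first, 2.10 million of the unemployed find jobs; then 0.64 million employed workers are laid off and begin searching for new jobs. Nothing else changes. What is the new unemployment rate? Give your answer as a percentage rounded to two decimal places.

New unemployment rate ≈ 3.80%.

Initially, labor force = 131.54 + 6.72 = 138.26 million, so u = 6.72/138.26 = 4.86%.
After the first change, unemployed falls and employed rises by 2.10; labor force unchanged → E = 133.64, U = 4.62, labor force = 138.26 million.
After the second change, employed falls and unemployed rises by 0.64; labor force unchanged → E = 133.00, U = 5.26, labor force = 138.26 million.
New unemployment rate = 5.26 / 138.26 = 3.80%.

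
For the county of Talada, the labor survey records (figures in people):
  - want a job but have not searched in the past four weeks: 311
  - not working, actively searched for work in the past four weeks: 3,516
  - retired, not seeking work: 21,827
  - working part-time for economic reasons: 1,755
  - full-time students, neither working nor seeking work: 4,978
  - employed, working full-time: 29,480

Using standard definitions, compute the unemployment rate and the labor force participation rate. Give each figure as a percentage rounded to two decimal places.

Employed = 1,755 + 29,480 = 31,235 (anyone who worked, including part-time for economic reasons, counts as employed).
Unemployed = 3,516.
Labor force = 31,235 + 3,516 = 34,751.
Not in labor force = 311 + 21,827 + 4,978 = 27,116 (those not working and not actively searching are outside the labor force — including those who want a job but have given up searching).
Civilian working-age population = 34,751 + 27,116 = 61,867.
Unemployment rate = 3,516 / 34,751 = 10.12%.
Labor force participation rate = 34,751 / 61,867 = 56.17%.

Unemployment rate ≈ 10.12%; labor force participation rate ≈ 56.17%.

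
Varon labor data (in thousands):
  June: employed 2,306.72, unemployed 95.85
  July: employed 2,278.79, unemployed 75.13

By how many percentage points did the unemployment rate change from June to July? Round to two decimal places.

June: labor force = 2,306.72 + 95.85 = 2,402.57; u = 95.85/2,402.57 = 3.99%.
July: labor force = 2,278.79 + 75.13 = 2,353.92; u = 75.13/2,353.92 = 3.19%.
Change = 3.19% − 3.99% = −0.80 pp.

The unemployment rate changed by −0.80 percentage points.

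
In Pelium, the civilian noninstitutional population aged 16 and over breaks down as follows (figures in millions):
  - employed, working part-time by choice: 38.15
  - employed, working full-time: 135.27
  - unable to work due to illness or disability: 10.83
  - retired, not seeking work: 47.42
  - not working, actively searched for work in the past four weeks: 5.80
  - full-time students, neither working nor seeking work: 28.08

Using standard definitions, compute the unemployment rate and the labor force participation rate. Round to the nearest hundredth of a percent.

Unemployment rate ≈ 3.24%; labor force participation rate ≈ 67.49%.

Employed = 38.15 + 135.27 = 173.42 million.
Unemployed = 5.80 million.
Labor force = 173.42 + 5.80 = 179.22 million.
Not in labor force = 10.83 + 47.42 + 28.08 = 86.33 million (those not working and not actively searching are outside the labor force).
Civilian working-age population = 179.22 + 86.33 = 265.55 million.
Unemployment rate = 5.80 / 179.22 = 3.24%.
Labor force participation rate = 179.22 / 265.55 = 67.49%.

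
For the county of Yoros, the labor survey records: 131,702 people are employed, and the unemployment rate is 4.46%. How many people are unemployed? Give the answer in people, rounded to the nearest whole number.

Let U be the number unemployed. The labor force is E + U, and U/(E+U) = 0.0446.
So U = 0.0446 × 131,702 / (1 − 0.0446) = 5873.91 / 0.9554 ≈ 6,148.

About 6,148 are unemployed.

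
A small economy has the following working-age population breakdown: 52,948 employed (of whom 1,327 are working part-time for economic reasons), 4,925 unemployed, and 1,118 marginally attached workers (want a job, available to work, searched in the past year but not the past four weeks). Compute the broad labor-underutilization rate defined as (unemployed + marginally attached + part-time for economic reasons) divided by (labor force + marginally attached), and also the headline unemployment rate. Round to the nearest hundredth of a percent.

Labor force = 52,948 + 4,925 = 57,873.
Numerator = 4,925 + 1,118 + 1,327 = 7,370.
Denominator = 57,873 + 1,118 = 58,991.
Broad rate = 7,370 / 58,991 = 12.49%.
Headline unemployment rate = 4,925 / 57,873 = 8.51%.

Broad underutilization rate ≈ 12.49%; headline unemployment rate ≈ 8.51%.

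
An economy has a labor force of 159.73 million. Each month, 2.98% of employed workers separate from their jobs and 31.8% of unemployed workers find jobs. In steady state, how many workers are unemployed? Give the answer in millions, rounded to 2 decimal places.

Steady-state unemployment rate u* = s/(s+f) = 2.98/(2.98+31.8) = 0.085681.
Unemployed = u* × labor force = 0.085681 × 159.73 ≈ 13.69 million.

About 13.69 million are unemployed in steady state.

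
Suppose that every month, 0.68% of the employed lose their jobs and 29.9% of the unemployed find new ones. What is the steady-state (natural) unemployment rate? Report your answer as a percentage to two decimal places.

Steady-state unemployment rate ≈ 2.22%.

At steady state the flows balance: s·E = f·U, so U/(E+U) = s/(s+f).
u* = 0.68 / (0.68 + 29.9) = 0.68 / 30.58 = 2.22%.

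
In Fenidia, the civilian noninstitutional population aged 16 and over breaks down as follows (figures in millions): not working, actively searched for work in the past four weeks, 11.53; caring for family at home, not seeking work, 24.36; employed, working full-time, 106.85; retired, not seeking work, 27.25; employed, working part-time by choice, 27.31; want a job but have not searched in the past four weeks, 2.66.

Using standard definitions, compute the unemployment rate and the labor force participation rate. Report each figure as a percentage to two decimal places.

Unemployment rate ≈ 7.91%; labor force participation rate ≈ 72.86%.

Employed = 106.85 + 27.31 = 134.16 million.
Unemployed = 11.53 million.
Labor force = 134.16 + 11.53 = 145.69 million.
Not in labor force = 24.36 + 27.25 + 2.66 = 54.27 million (those not working and not actively searching are outside the labor force — including those who want a job but have given up searching).
Civilian working-age population = 145.69 + 54.27 = 199.96 million.
Unemployment rate = 11.53 / 145.69 = 7.91%.
Labor force participation rate = 145.69 / 199.96 = 72.86%.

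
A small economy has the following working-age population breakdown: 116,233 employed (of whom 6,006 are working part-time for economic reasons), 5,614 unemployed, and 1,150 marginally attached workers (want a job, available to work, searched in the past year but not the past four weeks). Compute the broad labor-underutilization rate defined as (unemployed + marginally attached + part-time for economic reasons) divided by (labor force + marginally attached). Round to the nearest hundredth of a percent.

Labor force = 116,233 + 5,614 = 121,847.
Numerator = 5,614 + 1,150 + 6,006 = 12,770.
Denominator = 121,847 + 1,150 = 122,997.
Broad rate = 12,770 / 122,997 = 10.38%.

Broad underutilization rate ≈ 10.38%.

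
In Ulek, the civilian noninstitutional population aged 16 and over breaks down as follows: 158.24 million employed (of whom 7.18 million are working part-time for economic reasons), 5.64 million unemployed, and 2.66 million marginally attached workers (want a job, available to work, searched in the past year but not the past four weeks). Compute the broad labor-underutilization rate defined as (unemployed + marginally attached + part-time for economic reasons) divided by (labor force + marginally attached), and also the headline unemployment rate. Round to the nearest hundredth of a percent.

Broad underutilization rate ≈ 9.30%; headline unemployment rate ≈ 3.44%.

Labor force = 158.24 + 5.64 = 163.88 million.
Numerator = 5.64 + 2.66 + 7.18 = 15.48 million.
Denominator = 163.88 + 2.66 = 166.54 million.
Broad rate = 15.48 / 166.54 = 9.30%.
Headline unemployment rate = 5.64 / 163.88 = 3.44%.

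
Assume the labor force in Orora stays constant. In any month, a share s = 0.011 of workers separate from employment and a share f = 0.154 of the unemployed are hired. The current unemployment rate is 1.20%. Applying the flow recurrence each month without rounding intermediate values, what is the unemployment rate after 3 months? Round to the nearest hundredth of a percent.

With a fixed labor force, u_{t+1} = u_t + s·(1−u_t) − f·u_t = u_t·(1−s−f) + s.
Here 1−s−f = 0.835 and s = 0.011.
u_1 = 0.012000 × 0.835 + 0.011 = 0.021020.
u_2 = 0.021020 × 0.835 + 0.011 = 0.028552.
u_3 = 0.028552 × 0.835 + 0.011 = 0.034841.

Unemployment rate after three months ≈ 3.48%.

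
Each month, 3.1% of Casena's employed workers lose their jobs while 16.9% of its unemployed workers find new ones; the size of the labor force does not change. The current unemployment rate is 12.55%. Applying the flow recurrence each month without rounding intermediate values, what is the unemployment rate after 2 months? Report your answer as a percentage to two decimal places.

Unemployment rate after two months ≈ 13.61%.

With a fixed labor force, u_{t+1} = u_t + s·(1−u_t) − f·u_t = u_t·(1−s−f) + s.
Here 1−s−f = 0.800 and s = 0.031.
u_1 = 0.125500 × 0.800 + 0.031 = 0.131400.
u_2 = 0.131400 × 0.800 + 0.031 = 0.136120.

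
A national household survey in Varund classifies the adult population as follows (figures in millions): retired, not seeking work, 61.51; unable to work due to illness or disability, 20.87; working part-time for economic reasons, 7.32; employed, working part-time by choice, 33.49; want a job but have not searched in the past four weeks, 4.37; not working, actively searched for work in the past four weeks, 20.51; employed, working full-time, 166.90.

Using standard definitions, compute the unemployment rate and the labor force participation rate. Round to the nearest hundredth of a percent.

Unemployment rate ≈ 8.99%; labor force participation rate ≈ 72.46%.

Employed = 7.32 + 33.49 + 166.90 = 207.71 million (anyone who worked, including part-time for economic reasons, counts as employed).
Unemployed = 20.51 million.
Labor force = 207.71 + 20.51 = 228.22 million.
Not in labor force = 61.51 + 20.87 + 4.37 = 86.75 million (those not working and not actively searching are outside the labor force — including those who want a job but have given up searching).
Civilian working-age population = 228.22 + 86.75 = 314.97 million.
Unemployment rate = 20.51 / 228.22 = 8.99%.
Labor force participation rate = 228.22 / 314.97 = 72.46%.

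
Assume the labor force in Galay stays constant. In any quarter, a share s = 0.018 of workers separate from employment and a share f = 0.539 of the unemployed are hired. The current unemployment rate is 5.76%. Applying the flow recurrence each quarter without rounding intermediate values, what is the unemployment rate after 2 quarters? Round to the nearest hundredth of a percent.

With a fixed labor force, u_{t+1} = u_t + s·(1−u_t) − f·u_t = u_t·(1−s−f) + s.
Here 1−s−f = 0.443 and s = 0.018.
u_1 = 0.057600 × 0.443 + 0.018 = 0.043517.
u_2 = 0.043517 × 0.443 + 0.018 = 0.037278.

Unemployment rate after two quarters ≈ 3.73%.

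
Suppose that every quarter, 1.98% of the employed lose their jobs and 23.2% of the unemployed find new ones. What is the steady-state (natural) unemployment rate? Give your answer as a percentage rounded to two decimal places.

Steady-state unemployment rate ≈ 7.86%.

At steady state the flows balance: s·E = f·U, so U/(E+U) = s/(s+f).
u* = 1.98 / (1.98 + 23.2) = 1.98 / 25.18 = 7.86%.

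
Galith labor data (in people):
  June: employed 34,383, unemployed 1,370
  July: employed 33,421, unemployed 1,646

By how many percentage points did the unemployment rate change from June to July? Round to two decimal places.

The unemployment rate changed by +0.86 percentage points.

June: labor force = 34,383 + 1,370 = 35,753; u = 1,370/35,753 = 3.83%.
July: labor force = 33,421 + 1,646 = 35,067; u = 1,646/35,067 = 4.69%.
Change = 4.69% − 3.83% = +0.86 pp.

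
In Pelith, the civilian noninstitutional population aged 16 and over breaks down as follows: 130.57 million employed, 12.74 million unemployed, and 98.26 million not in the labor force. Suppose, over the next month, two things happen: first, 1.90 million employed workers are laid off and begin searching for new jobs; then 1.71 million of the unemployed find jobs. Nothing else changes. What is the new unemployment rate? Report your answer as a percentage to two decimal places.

New unemployment rate ≈ 9.02%.

Initially, labor force = 130.57 + 12.74 = 143.31 million, so u = 12.74/143.31 = 8.89%.
After the first change, employed falls and unemployed rises by 1.90; labor force unchanged → E = 128.67, U = 14.64, labor force = 143.31 million.
After the second change, unemployed falls and employed rises by 1.71; labor force unchanged → E = 130.38, U = 12.93, labor force = 143.31 million.
New unemployment rate = 12.93 / 143.31 = 9.02%.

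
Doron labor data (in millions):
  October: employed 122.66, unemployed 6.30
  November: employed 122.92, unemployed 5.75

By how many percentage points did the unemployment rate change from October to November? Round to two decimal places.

October: labor force = 122.66 + 6.30 = 128.96; u = 6.30/128.96 = 4.89%.
November: labor force = 122.92 + 5.75 = 128.67; u = 5.75/128.67 = 4.47%.
Change = 4.47% − 4.89% = −0.42 pp.

The unemployment rate changed by −0.42 percentage points.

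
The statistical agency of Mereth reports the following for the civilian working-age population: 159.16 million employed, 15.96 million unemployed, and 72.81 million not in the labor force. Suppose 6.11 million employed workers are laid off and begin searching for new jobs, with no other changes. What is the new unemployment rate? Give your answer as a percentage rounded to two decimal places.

Initially, labor force = 159.16 + 15.96 = 175.12 million, so u = 15.96/175.12 = 9.11%.
After the change, employed falls and unemployed rises by 6.11; labor force unchanged → E = 153.05, U = 22.07, labor force = 175.12 million.
New unemployment rate = 22.07 / 175.12 = 12.60%.

New unemployment rate ≈ 12.60%.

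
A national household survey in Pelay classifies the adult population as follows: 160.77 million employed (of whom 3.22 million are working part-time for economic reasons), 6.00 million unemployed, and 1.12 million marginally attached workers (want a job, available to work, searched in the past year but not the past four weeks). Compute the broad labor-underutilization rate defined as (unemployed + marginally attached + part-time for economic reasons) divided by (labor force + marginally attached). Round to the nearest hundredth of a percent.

Labor force = 160.77 + 6.00 = 166.77 million.
Numerator = 6.00 + 1.12 + 3.22 = 10.34 million.
Denominator = 166.77 + 1.12 = 167.89 million.
Broad rate = 10.34 / 167.89 = 6.16%.

Broad underutilization rate ≈ 6.16%.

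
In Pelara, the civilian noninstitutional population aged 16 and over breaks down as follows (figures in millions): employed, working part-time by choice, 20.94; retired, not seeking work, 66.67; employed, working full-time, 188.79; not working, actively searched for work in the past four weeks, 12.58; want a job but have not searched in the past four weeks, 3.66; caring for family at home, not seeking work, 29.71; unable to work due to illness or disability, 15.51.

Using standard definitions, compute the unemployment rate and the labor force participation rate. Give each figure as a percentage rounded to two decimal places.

Unemployment rate ≈ 5.66%; labor force participation rate ≈ 65.80%.

Employed = 20.94 + 188.79 = 209.73 million.
Unemployed = 12.58 million.
Labor force = 209.73 + 12.58 = 222.31 million.
Not in labor force = 66.67 + 3.66 + 29.71 + 15.51 = 115.55 million (those not working and not actively searching are outside the labor force — including those who want a job but have given up searching).
Civilian working-age population = 222.31 + 115.55 = 337.86 million.
Unemployment rate = 12.58 / 222.31 = 5.66%.
Labor force participation rate = 222.31 / 337.86 = 65.80%.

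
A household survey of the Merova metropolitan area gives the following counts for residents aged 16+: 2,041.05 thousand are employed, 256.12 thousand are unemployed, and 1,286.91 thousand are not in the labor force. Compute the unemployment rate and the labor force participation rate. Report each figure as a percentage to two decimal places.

Unemployment rate ≈ 11.15%; labor force participation rate ≈ 64.09%.

Labor force = employed + unemployed = 2,041.05 + 256.12 = 2,297.17 thousand.
Working-age population = 2,297.17 + 1,286.91 = 3,584.08 thousand.
Unemployment rate = 256.12 / 2,297.17 = 11.15%.
Labor force participation rate = 2,297.17 / 3,584.08 = 64.09%.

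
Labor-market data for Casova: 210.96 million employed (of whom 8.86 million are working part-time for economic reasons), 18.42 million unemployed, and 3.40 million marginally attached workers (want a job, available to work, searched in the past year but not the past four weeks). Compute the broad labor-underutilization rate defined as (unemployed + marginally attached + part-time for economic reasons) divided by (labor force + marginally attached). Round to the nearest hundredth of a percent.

Broad underutilization rate ≈ 13.18%.

Labor force = 210.96 + 18.42 = 229.38 million.
Numerator = 18.42 + 3.40 + 8.86 = 30.68 million.
Denominator = 229.38 + 3.40 = 232.78 million.
Broad rate = 30.68 / 232.78 = 13.18%.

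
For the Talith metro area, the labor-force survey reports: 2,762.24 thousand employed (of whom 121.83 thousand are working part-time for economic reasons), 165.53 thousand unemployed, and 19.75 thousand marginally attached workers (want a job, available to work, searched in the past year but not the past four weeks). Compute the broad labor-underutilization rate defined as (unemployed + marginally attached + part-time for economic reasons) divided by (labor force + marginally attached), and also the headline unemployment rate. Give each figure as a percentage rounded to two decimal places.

Labor force = 2,762.24 + 165.53 = 2,927.77 thousand.
Numerator = 165.53 + 19.75 + 121.83 = 307.11 thousand.
Denominator = 2,927.77 + 19.75 = 2,947.52 thousand.
Broad rate = 307.11 / 2,947.52 = 10.42%.
Headline unemployment rate = 165.53 / 2,927.77 = 5.65%.

Broad underutilization rate ≈ 10.42%; headline unemployment rate ≈ 5.65%.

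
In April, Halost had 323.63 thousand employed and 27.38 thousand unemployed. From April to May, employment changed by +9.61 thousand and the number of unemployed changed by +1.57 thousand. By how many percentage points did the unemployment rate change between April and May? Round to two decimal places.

April: labor force = 323.63 + 27.38 = 351.01; u = 27.38/351.01 = 7.80%.
May: labor force = 333.24 + 28.95 = 362.19; u = 28.95/362.19 = 7.99%.
Change = 7.99% − 7.80% = +0.19 pp.

The unemployment rate changed by +0.19 percentage points.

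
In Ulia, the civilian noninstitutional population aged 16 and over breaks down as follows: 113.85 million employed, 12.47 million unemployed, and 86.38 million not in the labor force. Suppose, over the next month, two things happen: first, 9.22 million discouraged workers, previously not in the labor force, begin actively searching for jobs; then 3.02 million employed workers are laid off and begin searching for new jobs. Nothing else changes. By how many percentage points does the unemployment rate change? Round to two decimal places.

Initially, labor force = 113.85 + 12.47 = 126.32 million, so u = 12.47/126.32 = 9.87%.
After the first change, unemployed and labor force both rise by 9.22 → E = 113.85, U = 21.69, labor force = 135.54 million.
After the second change, employed falls and unemployed rises by 3.02; labor force unchanged → E = 110.83, U = 24.71, labor force = 135.54 million.
New unemployment rate = 24.71 / 135.54 = 18.23%.
Change = 18.23% − 9.87% = +8.36 percentage points.

The unemployment rate changes by +8.36 percentage points.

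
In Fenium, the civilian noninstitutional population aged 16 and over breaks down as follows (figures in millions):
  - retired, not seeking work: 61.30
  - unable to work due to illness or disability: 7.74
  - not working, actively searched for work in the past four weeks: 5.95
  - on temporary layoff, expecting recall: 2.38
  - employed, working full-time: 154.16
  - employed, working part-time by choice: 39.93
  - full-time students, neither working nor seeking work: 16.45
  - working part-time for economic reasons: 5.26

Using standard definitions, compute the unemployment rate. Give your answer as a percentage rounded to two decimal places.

Employed = 154.16 + 39.93 + 5.26 = 199.35 million (anyone who worked, including part-time for economic reasons, counts as employed).
Unemployed = 5.95 + 2.38 = 8.33 million (jobless and actively searching, or on temporary layoff).
Labor force = 199.35 + 8.33 = 207.68 million.
Unemployment rate = 8.33 / 207.68 = 4.01%.

Unemployment rate ≈ 4.01%.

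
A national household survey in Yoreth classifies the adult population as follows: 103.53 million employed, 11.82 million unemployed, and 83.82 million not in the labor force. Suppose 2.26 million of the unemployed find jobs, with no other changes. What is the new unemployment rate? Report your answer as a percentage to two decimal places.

New unemployment rate ≈ 8.29%.

Initially, labor force = 103.53 + 11.82 = 115.35 million, so u = 11.82/115.35 = 10.25%.
After the change, unemployed falls and employed rises by 2.26; labor force unchanged → E = 105.79, U = 9.56, labor force = 115.35 million.
New unemployment rate = 9.56 / 115.35 = 8.29%.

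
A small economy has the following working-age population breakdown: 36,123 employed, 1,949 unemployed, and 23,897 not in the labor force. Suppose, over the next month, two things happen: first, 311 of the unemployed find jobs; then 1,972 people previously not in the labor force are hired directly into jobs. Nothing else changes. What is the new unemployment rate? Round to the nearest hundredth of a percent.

Initially, labor force = 36,123 + 1,949 = 38,072, so u = 1,949/38,072 = 5.12%.
After the first change, unemployed falls and employed rises by 311; labor force unchanged → E = 36,434, U = 1,638, labor force = 38,072.
After the second change, employed and labor force both rise by 1,972; unemployed unchanged → E = 38,406, U = 1,638, labor force = 40,044.
New unemployment rate = 1,638 / 40,044 = 4.09%.

New unemployment rate ≈ 4.09%.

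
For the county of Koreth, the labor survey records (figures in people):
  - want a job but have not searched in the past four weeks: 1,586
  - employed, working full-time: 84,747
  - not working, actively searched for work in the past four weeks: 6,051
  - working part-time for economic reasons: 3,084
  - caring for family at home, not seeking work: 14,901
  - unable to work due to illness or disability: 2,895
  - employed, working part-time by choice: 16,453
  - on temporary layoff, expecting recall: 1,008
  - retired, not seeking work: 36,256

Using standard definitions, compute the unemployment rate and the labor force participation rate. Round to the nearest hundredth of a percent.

Employed = 84,747 + 3,084 + 16,453 = 104,284 (anyone who worked, including part-time for economic reasons, counts as employed).
Unemployed = 6,051 + 1,008 = 7,059 (jobless and actively searching, or on temporary layoff).
Labor force = 104,284 + 7,059 = 111,343.
Not in labor force = 1,586 + 14,901 + 2,895 + 36,256 = 55,638 (those not working and not actively searching are outside the labor force — including those who want a job but have given up searching).
Civilian working-age population = 111,343 + 55,638 = 166,981.
Unemployment rate = 7,059 / 111,343 = 6.34%.
Labor force participation rate = 111,343 / 166,981 = 66.68%.

Unemployment rate ≈ 6.34%; labor force participation rate ≈ 66.68%.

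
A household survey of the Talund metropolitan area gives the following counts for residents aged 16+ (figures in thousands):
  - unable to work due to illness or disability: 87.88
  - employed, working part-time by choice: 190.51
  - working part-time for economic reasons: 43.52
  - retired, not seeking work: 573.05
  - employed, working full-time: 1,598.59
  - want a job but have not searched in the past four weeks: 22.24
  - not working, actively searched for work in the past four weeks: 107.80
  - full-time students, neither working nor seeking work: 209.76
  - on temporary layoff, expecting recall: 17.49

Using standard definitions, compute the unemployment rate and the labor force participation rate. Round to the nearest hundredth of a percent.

Unemployment rate ≈ 6.40%; labor force participation rate ≈ 68.68%.

Employed = 190.51 + 43.52 + 1,598.59 = 1,832.62 thousand (anyone who worked, including part-time for economic reasons, counts as employed).
Unemployed = 107.80 + 17.49 = 125.29 thousand (jobless and actively searching, or on temporary layoff).
Labor force = 1,832.62 + 125.29 = 1,957.91 thousand.
Not in labor force = 87.88 + 573.05 + 22.24 + 209.76 = 892.93 thousand (those not working and not actively searching are outside the labor force — including those who want a job but have given up searching).
Civilian working-age population = 1,957.91 + 892.93 = 2,850.84 thousand.
Unemployment rate = 125.29 / 1,957.91 = 6.40%.
Labor force participation rate = 1,957.91 / 2,850.84 = 68.68%.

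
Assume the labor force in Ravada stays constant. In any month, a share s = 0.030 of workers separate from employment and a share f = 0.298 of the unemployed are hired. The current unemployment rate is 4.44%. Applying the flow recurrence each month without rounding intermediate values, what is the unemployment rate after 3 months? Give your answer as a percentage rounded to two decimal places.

Unemployment rate after three months ≈ 7.72%.

With a fixed labor force, u_{t+1} = u_t + s·(1−u_t) − f·u_t = u_t·(1−s−f) + s.
Here 1−s−f = 0.672 and s = 0.030.
u_1 = 0.044400 × 0.672 + 0.030 = 0.059837.
u_2 = 0.059837 × 0.672 + 0.030 = 0.070210.
u_3 = 0.070210 × 0.672 + 0.030 = 0.077181.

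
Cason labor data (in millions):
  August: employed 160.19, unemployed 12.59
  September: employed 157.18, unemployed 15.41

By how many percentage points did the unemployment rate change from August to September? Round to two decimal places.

August: labor force = 160.19 + 12.59 = 172.78; u = 12.59/172.78 = 7.29%.
September: labor force = 157.18 + 15.41 = 172.59; u = 15.41/172.59 = 8.93%.
Change = 8.93% − 7.29% = +1.64 pp.

The unemployment rate changed by +1.64 percentage points.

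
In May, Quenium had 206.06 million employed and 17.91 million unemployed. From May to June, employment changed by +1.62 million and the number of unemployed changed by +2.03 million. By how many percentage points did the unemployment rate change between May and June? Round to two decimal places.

The unemployment rate changed by +0.76 percentage points.

May: labor force = 206.06 + 17.91 = 223.97; u = 17.91/223.97 = 8.00%.
June: labor force = 207.68 + 19.94 = 227.62; u = 19.94/227.62 = 8.76%.
Change = 8.76% − 8.00% = +0.76 pp.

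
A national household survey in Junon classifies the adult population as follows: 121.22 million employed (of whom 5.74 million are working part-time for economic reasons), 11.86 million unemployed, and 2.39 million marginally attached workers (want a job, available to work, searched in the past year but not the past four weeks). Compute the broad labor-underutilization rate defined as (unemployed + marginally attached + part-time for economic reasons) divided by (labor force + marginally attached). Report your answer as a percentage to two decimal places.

Labor force = 121.22 + 11.86 = 133.08 million.
Numerator = 11.86 + 2.39 + 5.74 = 19.99 million.
Denominator = 133.08 + 2.39 = 135.47 million.
Broad rate = 19.99 / 135.47 = 14.76%.

Broad underutilization rate ≈ 14.76%.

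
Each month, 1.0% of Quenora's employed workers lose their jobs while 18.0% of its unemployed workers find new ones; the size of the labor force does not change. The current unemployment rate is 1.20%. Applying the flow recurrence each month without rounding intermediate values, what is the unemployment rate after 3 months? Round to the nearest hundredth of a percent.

With a fixed labor force, u_{t+1} = u_t + s·(1−u_t) − f·u_t = u_t·(1−s−f) + s.
Here 1−s−f = 0.810 and s = 0.010.
u_1 = 0.012000 × 0.810 + 0.010 = 0.019720.
u_2 = 0.019720 × 0.810 + 0.010 = 0.025973.
u_3 = 0.025973 × 0.810 + 0.010 = 0.031038.

Unemployment rate after three months ≈ 3.10%.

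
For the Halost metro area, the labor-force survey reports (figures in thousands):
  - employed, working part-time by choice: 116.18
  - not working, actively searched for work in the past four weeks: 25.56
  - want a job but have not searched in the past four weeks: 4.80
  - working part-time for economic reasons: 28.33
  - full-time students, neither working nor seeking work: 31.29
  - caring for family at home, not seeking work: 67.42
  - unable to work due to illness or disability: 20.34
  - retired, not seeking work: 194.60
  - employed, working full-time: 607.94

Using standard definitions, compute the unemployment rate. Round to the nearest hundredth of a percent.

Unemployment rate ≈ 3.29%.

Employed = 116.18 + 28.33 + 607.94 = 752.45 thousand (anyone who worked, including part-time for economic reasons, counts as employed).
Unemployed = 25.56 thousand.
Labor force = 752.45 + 25.56 = 778.01 thousand.
Unemployment rate = 25.56 / 778.01 = 3.29%.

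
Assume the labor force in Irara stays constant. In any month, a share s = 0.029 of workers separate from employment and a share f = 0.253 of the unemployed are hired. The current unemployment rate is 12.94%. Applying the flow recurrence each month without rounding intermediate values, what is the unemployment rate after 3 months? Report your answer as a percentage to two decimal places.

Unemployment rate after three months ≈ 11.27%.

With a fixed labor force, u_{t+1} = u_t + s·(1−u_t) − f·u_t = u_t·(1−s−f) + s.
Here 1−s−f = 0.718 and s = 0.029.
u_1 = 0.129400 × 0.718 + 0.029 = 0.121909.
u_2 = 0.121909 × 0.718 + 0.029 = 0.116531.
u_3 = 0.116531 × 0.718 + 0.029 = 0.112669.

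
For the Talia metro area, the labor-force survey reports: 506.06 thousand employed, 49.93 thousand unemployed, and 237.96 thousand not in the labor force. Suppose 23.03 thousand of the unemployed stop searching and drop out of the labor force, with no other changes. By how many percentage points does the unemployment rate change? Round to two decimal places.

Initially, labor force = 506.06 + 49.93 = 555.99 thousand, so u = 49.93/555.99 = 8.98%.
After the change, unemployed and labor force both fall by 23.03 → E = 506.06, U = 26.90, labor force = 532.96 thousand.
New unemployment rate = 26.90 / 532.96 = 5.05%.
Change = 5.05% − 8.98% = −3.93 percentage points.

The unemployment rate changes by −3.93 percentage points.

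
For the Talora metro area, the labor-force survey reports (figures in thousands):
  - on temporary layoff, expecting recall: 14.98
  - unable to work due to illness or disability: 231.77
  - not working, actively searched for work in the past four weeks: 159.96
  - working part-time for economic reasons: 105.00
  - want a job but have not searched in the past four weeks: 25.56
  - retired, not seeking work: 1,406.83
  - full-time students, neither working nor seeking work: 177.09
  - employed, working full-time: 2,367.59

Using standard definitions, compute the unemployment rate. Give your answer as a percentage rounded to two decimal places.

Employed = 105.00 + 2,367.59 = 2,472.59 thousand (anyone who worked, including part-time for economic reasons, counts as employed).
Unemployed = 14.98 + 159.96 = 174.94 thousand (jobless and actively searching, or on temporary layoff).
Labor force = 2,472.59 + 174.94 = 2,647.53 thousand.
Unemployment rate = 174.94 / 2,647.53 = 6.61%.

Unemployment rate ≈ 6.61%.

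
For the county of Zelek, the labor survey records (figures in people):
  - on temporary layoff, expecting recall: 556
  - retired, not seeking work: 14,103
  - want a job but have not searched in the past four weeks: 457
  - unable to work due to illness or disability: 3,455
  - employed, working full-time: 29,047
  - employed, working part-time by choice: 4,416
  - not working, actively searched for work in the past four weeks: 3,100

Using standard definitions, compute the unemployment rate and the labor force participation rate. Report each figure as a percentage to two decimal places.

Employed = 29,047 + 4,416 = 33,463.
Unemployed = 556 + 3,100 = 3,656 (jobless and actively searching, or on temporary layoff).
Labor force = 33,463 + 3,656 = 37,119.
Not in labor force = 14,103 + 457 + 3,455 = 18,015 (those not working and not actively searching are outside the labor force — including those who want a job but have given up searching).
Civilian working-age population = 37,119 + 18,015 = 55,134.
Unemployment rate = 3,656 / 37,119 = 9.85%.
Labor force participation rate = 37,119 / 55,134 = 67.33%.

Unemployment rate ≈ 9.85%; labor force participation rate ≈ 67.33%.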